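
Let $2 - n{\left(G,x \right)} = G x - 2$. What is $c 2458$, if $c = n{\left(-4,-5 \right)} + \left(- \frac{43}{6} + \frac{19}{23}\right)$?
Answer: $- \frac{3789007}{69} \approx -54913.0$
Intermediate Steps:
$n{\left(G,x \right)} = 4 - G x$ ($n{\left(G,x \right)} = 2 - \left(G x - 2\right) = 2 - \left(-2 + G x\right) = 4 - G x$)
$c = - \frac{3083}{138}$ ($c = \left(4 - \left(-4\right) \left(-5\right)\right) + \left(- \frac{43}{6} + \frac{19}{23}\right) = \left(4 - 20\right) + \left(\left(-43\right) \frac{1}{6} + 19 \cdot \frac{1}{23}\right) = -16 + \left(- \frac{43}{6} + \frac{19}{23}\right) = -16 - \frac{875}{138} = - \frac{3083}{138} \approx -22.341$)
$c 2458 = \left(- \frac{3083}{138}\right) 2458 = - \frac{3789007}{69}$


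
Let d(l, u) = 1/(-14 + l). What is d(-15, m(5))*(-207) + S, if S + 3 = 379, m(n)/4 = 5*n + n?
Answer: 11111/29 ≈ 383.14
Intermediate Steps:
m(n) = 24*n (m(n) = 4*(5*n + n) = 4*(6*n) = 24*n)
S = 376 (S = -3 + 379 = 376)
d(-15, m(5))*(-207) + S = -207/(-14 - 15) + 376 = -207/(-29) + 376 = -1/29*(-207) + 376 = 207/29 + 376 = 11111/29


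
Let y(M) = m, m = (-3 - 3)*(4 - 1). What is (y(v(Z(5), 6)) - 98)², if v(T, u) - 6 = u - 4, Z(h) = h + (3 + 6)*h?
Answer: 13456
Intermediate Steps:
Z(h) = 10*h (Z(h) = h + 9*h = 10*h)
v(T, u) = 2 + u (v(T, u) = 6 + (u - 4) = 6 + (-4 + u) = 2 + u)
m = -18 (m = -6*3 = -18)
y(M) = -18
(y(v(Z(5), 6)) - 98)² = (-18 - 98)² = (-116)² = 13456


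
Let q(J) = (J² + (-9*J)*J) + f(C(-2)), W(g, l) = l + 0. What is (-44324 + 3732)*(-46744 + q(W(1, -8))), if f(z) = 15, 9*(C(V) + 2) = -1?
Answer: 1917606672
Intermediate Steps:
C(V) = -19/9 (C(V) = -2 + (⅑)*(-1) = -2 - ⅑ = -19/9)
W(g, l) = l
q(J) = 15 - 8*J² (q(J) = (J² + (-9*J)*J) + 15 = (J² - 9*J²) + 15 = -8*J² + 15 = 15 - 8*J²)
(-44324 + 3732)*(-46744 + q(W(1, -8))) = (-44324 + 3732)*(-46744 + (15 - 8*(-8)²)) = -40592*(-46744 + (15 - 8*64)) = -40592*(-46744 + (15 - 512)) = -40592*(-46744 - 497) = -40592*(-47241) = 1917606672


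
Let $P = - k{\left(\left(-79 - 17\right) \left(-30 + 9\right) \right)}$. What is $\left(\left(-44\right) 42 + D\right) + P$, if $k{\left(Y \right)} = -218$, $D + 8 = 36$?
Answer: $-1602$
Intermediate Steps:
$D = 28$ ($D = -8 + 36 = 28$)
$P = 218$ ($P = \left(-1\right) \left(-218\right) = 218$)
$\left(\left(-44\right) 42 + D\right) + P = \left(\left(-44\right) 42 + 28\right) + 218 = \left(-1848 + 28\right) + 218 = -1820 + 218 = -1602$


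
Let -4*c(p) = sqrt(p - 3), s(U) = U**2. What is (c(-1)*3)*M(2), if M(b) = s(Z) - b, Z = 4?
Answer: -21*I ≈ -21.0*I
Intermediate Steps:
c(p) = -sqrt(-3 + p)/4 (c(p) = -sqrt(p - 3)/4 = -sqrt(-3 + p)/4)
M(b) = 16 - b (M(b) = 4**2 - b = 16 - b)
(c(-1)*3)*M(2) = (-sqrt(-3 - 1)/4*3)*(16 - 1*2) = (-I/2*3)*(16 - 2) = (-I/2*3)*14 = -3*I/2*14 = -21*I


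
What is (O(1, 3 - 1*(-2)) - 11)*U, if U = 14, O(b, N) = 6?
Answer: -70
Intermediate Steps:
(O(1, 3 - 1*(-2)) - 11)*U = (6 - 11)*14 = -5*14 = -70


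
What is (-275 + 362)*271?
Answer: 23577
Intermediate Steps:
(-275 + 362)*271 = 87*271 = 23577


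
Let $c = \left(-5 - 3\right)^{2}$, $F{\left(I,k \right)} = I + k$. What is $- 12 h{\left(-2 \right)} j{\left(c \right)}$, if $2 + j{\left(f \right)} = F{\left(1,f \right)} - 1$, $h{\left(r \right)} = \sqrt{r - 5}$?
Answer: $- 744 i \sqrt{7} \approx - 1968.4 i$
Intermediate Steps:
$h{\left(r \right)} = \sqrt{-5 + r}$
$c = 64$ ($c = \left(-8\right)^{2} = 64$)
$j{\left(f \right)} = -2 + f$ ($j{\left(f \right)} = -2 + \left(\left(1 + f\right) - 1\right) = -2 + f$)
$- 12 h{\left(-2 \right)} j{\left(c \right)} = - 12 \sqrt{-5 - 2} \left(-2 + 64\right) = - 12 \sqrt{-7} \cdot 62 = - 12 i \sqrt{7} \cdot 62 = - 744 i \sqrt{7}$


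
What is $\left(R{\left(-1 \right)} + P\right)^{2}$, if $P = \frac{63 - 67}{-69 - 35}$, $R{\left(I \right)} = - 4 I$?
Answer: $\frac{11025}{676} \approx 16.309$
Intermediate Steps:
$P = \frac{1}{26}$ ($P = - \frac{4}{-104} = \left(-4\right) \left(- \frac{1}{104}\right) = \frac{1}{26} \approx 0.038462$)
$\left(R{\left(-1 \right)} + P\right)^{2} = \left(\left(-4\right) \left(-1\right) + \frac{1}{26}\right)^{2} = \left(4 + \frac{1}{26}\right)^{2} = \left(\frac{105}{26}\right)^{2} = \frac{11025}{676}$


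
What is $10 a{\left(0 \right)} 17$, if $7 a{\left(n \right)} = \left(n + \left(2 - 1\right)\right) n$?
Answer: $0$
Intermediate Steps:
$a{\left(n \right)} = \frac{n \left(1 + n\right)}{7}$ ($a{\left(n \right)} = \frac{\left(n + \left(2 - 1\right)\right) n}{7} = \frac{\left(n + 1\right) n}{7} = \frac{\left(1 + n\right) n}{7} = \frac{n \left(1 + n\right)}{7}$)
$10 a{\left(0 \right)} 17 = 10 \cdot \frac{1}{7} \cdot 0 \left(1 + 0\right) 17 = 10 \cdot \frac{1}{7} \cdot 0 \cdot 1 \cdot 17 = 10 \cdot 0 \cdot 17 = 0 \cdot 17 = 0$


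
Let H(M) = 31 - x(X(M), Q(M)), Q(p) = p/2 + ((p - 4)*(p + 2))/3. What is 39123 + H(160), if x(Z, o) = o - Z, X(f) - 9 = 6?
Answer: 30665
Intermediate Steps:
X(f) = 15 (X(f) = 9 + 6 = 15)
Q(p) = p/2 + (-4 + p)*(2 + p)/3 (Q(p) = p*(1/2) + ((-4 + p)*(2 + p))*(1/3) = p/2 + (-4 + p)*(2 + p)/3)
H(M) = 146/3 - M**2/3 + M/6 (H(M) = 31 - ((-8/3 - M/6 + M**2/3) - 1*15) = 31 - ((-8/3 - M/6 + M**2/3) - 15) = 31 - (-53/3 - M/6 + M**2/3) = 31 + (53/3 - M**2/3 + M/6) = 146/3 - M**2/3 + M/6)
39123 + H(160) = 39123 + (146/3 - 1/3*160**2 + (1/6)*160) = 39123 + (146/3 - 1/3*25600 + 80/3) = 39123 + (146/3 - 25600/3 + 80/3) = 39123 - 8458 = 30665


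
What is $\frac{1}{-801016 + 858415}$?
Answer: $\frac{1}{57399} \approx 1.7422 \cdot 10^{-5}$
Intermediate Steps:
$\frac{1}{-801016 + 858415} = \frac{1}{57399}$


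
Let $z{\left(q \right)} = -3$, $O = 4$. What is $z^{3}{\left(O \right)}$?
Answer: $-27$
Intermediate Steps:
$z^{3}{\left(O \right)} = \left(-3\right)^{3} = -27$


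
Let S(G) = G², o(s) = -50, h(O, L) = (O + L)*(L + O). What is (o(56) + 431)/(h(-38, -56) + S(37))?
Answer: 381/10205 ≈ 0.037335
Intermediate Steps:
h(O, L) = (L + O)² (h(O, L) = (L + O)*(L + O) = (L + O)²)
(o(56) + 431)/(h(-38, -56) + S(37)) = (-50 + 431)/((-56 - 38)² + 37²) = 381/((-94)² + 1369) = 381/(8836 + 1369) = 381/10205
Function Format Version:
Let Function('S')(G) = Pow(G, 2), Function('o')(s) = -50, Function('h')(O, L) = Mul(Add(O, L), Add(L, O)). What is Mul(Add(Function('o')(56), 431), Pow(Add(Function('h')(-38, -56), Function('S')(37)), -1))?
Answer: Rational(381, 10205) ≈ 0.037335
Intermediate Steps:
Function('h')(O, L) = Pow(Add(L, O), 2) (Function('h')(O, L) = Mul(Add(L, O), Add(L, O)) = Pow(Add(L, O), 2))
Mul(Add(Function('o')(56), 431), Pow(Add(Function('h')(-38, -56), Function('S')(37)), -1)) = Mul(Add(-50, 431), Pow(Add(Pow(Add(-56, -38), 2), Pow(37, 2)), -1)) = Mul(381, Pow(Add(Pow(-94, 2), 1369), -1)) = Mul(381, Pow(Add(8836, 1369), -1)) = Mul(381, Pow(10205, -1)) = Mul(381, Rational(1, 10205)) = Rational(381, 10205)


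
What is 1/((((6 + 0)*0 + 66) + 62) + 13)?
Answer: 1/141 ≈ 0.0070922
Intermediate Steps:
1/((((6 + 0)*0 + 66) + 62) + 13) = 1/(((6*0 + 66) + 62) + 13) = 1/(((0 + 66) + 62) + 13) = 1/((66 + 62) + 13) = 1/(128 + 13) = 1/141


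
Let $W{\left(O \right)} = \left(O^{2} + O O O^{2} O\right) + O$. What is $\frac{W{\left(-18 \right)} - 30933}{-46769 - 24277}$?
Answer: $\frac{213355}{7894} \approx 27.027$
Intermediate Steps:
$W{\left(O \right)} = O + O^{2} + O^{5}$ ($W{\left(O \right)} = \left(O^{2} + O^{2} O^{2} O\right) + O = \left(O^{2} + O^{4} O\right) + O = \left(O^{2} + O^{5}\right) + O = O + O^{2} + O^{5}$)
$\frac{W{\left(-18 \right)} - 30933}{-46769 - 24277} = \frac{- 18 \left(1 - 18 + \left(-18\right)^{4}\right) - 30933}{-46769 - 24277} = \frac{- 18 \left(1 - 18 + 104976\right) - 30933}{-71046} = \left(\left(-18\right) 104959 - 30933\right) \left(- \frac{1}{71046}\right) = \left(-1889262 - 30933\right) \left(- \frac{1}{71046}\right) = \left(-1920195\right) \left(- \frac{1}{71046}\right) = \frac{213355}{7894}$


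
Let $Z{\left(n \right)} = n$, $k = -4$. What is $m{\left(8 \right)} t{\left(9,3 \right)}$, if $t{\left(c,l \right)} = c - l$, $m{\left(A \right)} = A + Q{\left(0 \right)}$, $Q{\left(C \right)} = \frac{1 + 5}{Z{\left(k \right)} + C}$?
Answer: $39$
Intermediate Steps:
$Q{\left(C \right)} = \frac{6}{-4 + C}$ ($Q{\left(C \right)} = \frac{1 + 5}{-4 + C} = \frac{6}{-4 + C}$)
$m{\left(A \right)} = - \frac{3}{2} + A$ ($m{\left(A \right)} = A + \frac{6}{-4 + 0} = A + \frac{6}{-4} = A + 6 \left(- \frac{1}{4}\right) = A - \frac{3}{2} = - \frac{3}{2} + A$)
$m{\left(8 \right)} t{\left(9,3 \right)} = \left(- \frac{3}{2} + 8\right) \left(9 - 3\right) = \frac{13 \left(9 - 3\right)}{2} = \frac{13}{2} \cdot 6 = 39$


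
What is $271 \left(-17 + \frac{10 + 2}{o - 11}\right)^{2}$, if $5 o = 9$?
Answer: $\frac{48032311}{529} \approx 90798.0$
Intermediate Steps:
$o = \frac{9}{5}$ ($o = \frac{1}{5} \cdot 9 = \frac{9}{5} \approx 1.8$)
$271 \left(-17 + \frac{10 + 2}{o - 11}\right)^{2} = 271 \left(-17 + \frac{10 + 2}{\frac{9}{5} - 11}\right)^{2} = 271 \left(-17 + \frac{12}{- \frac{46}{5}}\right)^{2} = 271 \left(-17 + 12 \left(- \frac{5}{46}\right)\right)^{2} = 271 \left(-17 - \frac{30}{23}\right)^{2} = 271 \left(- \frac{421}{23}\right)^{2} = 271 \cdot \frac{177241}{529} = \frac{48032311}{529}$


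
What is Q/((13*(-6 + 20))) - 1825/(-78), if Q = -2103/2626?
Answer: 33540841/1433796 ≈ 23.393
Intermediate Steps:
Q = -2103/2626 (Q = -2103*1/2626 = -2103/2626 ≈ -0.80084)
Q/((13*(-6 + 20))) - 1825/(-78) = -2103*1/(13*(-6 + 20))/2626 - 1825/(-78) = -2103/(2626*(13*14)) - 1825*(-1/78) = -2103/2626/182 + 1825/78 = -2103/2626*1/182 + 1825/78 = -2103/477932 + 1825/78 = 33540841/1433796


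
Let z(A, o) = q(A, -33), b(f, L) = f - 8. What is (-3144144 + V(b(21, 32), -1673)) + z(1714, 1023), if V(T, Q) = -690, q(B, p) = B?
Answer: -3143120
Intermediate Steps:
b(f, L) = -8 + f
z(A, o) = A
(-3144144 + V(b(21, 32), -1673)) + z(1714, 1023) = (-3144144 - 690) + 1714 = -3144834 + 1714 = -3143120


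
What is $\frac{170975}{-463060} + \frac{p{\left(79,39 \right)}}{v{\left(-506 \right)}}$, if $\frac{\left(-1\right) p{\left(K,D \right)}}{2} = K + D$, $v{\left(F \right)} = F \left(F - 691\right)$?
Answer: $- \frac{10366576211}{28046710692} \approx -0.36962$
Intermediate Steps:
$v{\left(F \right)} = F \left(-691 + F\right)$
$p{\left(K,D \right)} = - 2 D - 2 K$ ($p{\left(K,D \right)} = - 2 \left(K + D\right) = - 2 \left(D + K\right) = - 2 D - 2 K$)
$\frac{170975}{-463060} + \frac{p{\left(79,39 \right)}}{v{\left(-506 \right)}} = \frac{170975}{-463060} + \frac{\left(-2\right) 39 - 158}{\left(-506\right) \left(-691 - 506\right)} = 170975 \left(- \frac{1}{463060}\right) + \frac{-78 - 158}{\left(-506\right) \left(-1197\right)} = - \frac{34195}{92612} - \frac{236}{605682} = - \frac{34195}{92612} - \frac{118}{302841} = - \frac{10366576211}{28046710692}$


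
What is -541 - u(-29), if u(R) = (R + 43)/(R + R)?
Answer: -15682/29 ≈ -540.76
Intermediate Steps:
u(R) = (43 + R)/(2*R) (u(R) = (43 + R)/((2*R)) = (43 + R)*(1/(2*R)) = (43 + R)/(2*R))
-541 - u(-29) = -541 - (43 - 29)/(2*(-29)) = -541 - (-1)*14/(2*29) = -541 - 1*(-7/29) = -541 + 7/29 = -15682/29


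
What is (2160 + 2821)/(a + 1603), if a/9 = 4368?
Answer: 4981/40915 ≈ 0.12174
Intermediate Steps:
a = 39312 (a = 9*4368 = 39312)
(2160 + 2821)/(a + 1603) = (2160 + 2821)/(39312 + 1603) = 4981/40915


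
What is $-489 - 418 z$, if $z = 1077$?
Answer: $-450675$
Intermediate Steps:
$-489 - 418 z = -489 - 450186 = -450675$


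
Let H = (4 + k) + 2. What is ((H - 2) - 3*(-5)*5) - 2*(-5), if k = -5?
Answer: 84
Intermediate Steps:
H = 1 (H = (4 - 5) + 2 = -1 + 2 = 1)
((H - 2) - 3*(-5)*5) - 2*(-5) = ((1 - 2) - 3*(-5)*5) - 2*(-5) = (-1 + 15*5) + 10 = (-1 + 75) + 10 = 74 + 10 = 84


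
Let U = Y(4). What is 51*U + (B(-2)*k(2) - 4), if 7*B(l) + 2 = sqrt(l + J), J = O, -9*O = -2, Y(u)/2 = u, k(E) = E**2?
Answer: 2820/7 + 16*I/21 ≈ 402.86 + 0.7619*I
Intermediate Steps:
Y(u) = 2*u
U = 8 (U = 2*4 = 8)
O = 2/9 (O = -1/9*(-2) = 2/9 ≈ 0.22222)
J = 2/9 ≈ 0.22222
B(l) = -2/7 + sqrt(2/9 + l)/7 (B(l) = -2/7 + sqrt(l + 2/9)/7 = -2/7 + sqrt(2/9 + l)/7)
51*U + (B(-2)*k(2) - 4) = 51*8 + ((-2/7 + sqrt(2 + 9*(-2))/21)*2**2 - 4) = 408 + ((-2/7 + sqrt(2 - 18)/21)*4 - 4) = 408 + ((-2/7 + sqrt(-16)/21)*4 - 4) = 408 + ((-2/7 + (4*I)/21)*4 - 4) = 408 + ((-2/7 + 4*I/21)*4 - 4) = 408 + ((-8/7 + 16*I/21) - 4) = 408 + (-36/7 + 16*I/21) = 2820/7 + 16*I/21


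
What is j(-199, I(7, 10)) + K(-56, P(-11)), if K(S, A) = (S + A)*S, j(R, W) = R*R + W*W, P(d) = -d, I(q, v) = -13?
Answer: 42290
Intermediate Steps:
j(R, W) = R² + W²
K(S, A) = S*(A + S) (K(S, A) = (A + S)*S = S*(A + S))
j(-199, I(7, 10)) + K(-56, P(-11)) = ((-199)² + (-13)²) - 56*(-1*(-11) - 56) = (39601 + 169) - 56*(11 - 56) = 39770 - 56*(-45) = 39770 + 2520 = 42290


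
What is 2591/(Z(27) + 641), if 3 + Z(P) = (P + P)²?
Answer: 2591/3554 ≈ 0.72904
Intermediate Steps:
Z(P) = -3 + 4*P² (Z(P) = -3 + (P + P)² = -3 + (2*P)² = -3 + 4*P²)
2591/(Z(27) + 641) = 2591/((-3 + 4*27²) + 641) = 2591/((-3 + 4*729) + 641) = 2591/((-3 + 2916) + 641) = 2591/(2913 + 641) = 2591/3554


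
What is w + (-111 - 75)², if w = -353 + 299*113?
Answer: 68030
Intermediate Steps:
w = 33434 (w = -353 + 33787 = 33434)
w + (-111 - 75)² = 33434 + (-111 - 75)² = 33434 + (-186)² = 33434 + 34596 = 68030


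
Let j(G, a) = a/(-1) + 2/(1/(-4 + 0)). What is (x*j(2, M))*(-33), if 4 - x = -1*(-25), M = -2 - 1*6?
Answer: 0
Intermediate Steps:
M = -8 (M = -2 - 6 = -8)
j(G, a) = -8 - a (j(G, a) = a*(-1) + 2/(1/(-4)) = -a + 2/(-¼) = -a + 2*(-4) = -a - 8 = -8 - a)
x = -21 (x = 4 - (-1)*(-25) = 4 - 1*25 = 4 - 25 = -21)
(x*j(2, M))*(-33) = -21*(-8 - 1*(-8))*(-33) = -21*(-8 + 8)*(-33) = -21*0*(-33) = 0*(-33) = 0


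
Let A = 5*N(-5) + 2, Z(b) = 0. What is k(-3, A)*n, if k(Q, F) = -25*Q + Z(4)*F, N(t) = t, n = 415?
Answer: 31125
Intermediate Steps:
A = -23 (A = 5*(-5) + 2 = -25 + 2 = -23)
k(Q, F) = -25*Q (k(Q, F) = -25*Q + 0*F = -25*Q + 0 = -25*Q)
k(-3, A)*n = -25*(-3)*415 = 75*415 = 31125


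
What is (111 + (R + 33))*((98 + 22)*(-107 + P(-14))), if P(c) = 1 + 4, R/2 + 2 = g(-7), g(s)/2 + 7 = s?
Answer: -1028160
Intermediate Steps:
g(s) = -14 + 2*s
R = -60 (R = -4 + 2*(-14 + 2*(-7)) = -4 + 2*(-14 - 14) = -4 + 2*(-28) = -4 - 56 = -60)
P(c) = 5
(111 + (R + 33))*((98 + 22)*(-107 + P(-14))) = (111 + (-60 + 33))*((98 + 22)*(-107 + 5)) = (111 - 27)*(120*(-102)) = 84*(-12240) = -1028160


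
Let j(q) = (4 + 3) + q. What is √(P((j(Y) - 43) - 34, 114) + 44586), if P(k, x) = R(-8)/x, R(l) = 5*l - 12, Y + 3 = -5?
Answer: 8*√2263413/57 ≈ 211.15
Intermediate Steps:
Y = -8 (Y = -3 - 5 = -8)
j(q) = 7 + q
R(l) = -12 + 5*l
P(k, x) = -52/x (P(k, x) = (-12 + 5*(-8))/x = (-12 - 40)/x = -52/x)
√(P((j(Y) - 43) - 34, 114) + 44586) = √(-52/114 + 44586) = √(-52*1/114 + 44586) = √(-26/57 + 44586) = √(2541376/57) = 8*√2263413/57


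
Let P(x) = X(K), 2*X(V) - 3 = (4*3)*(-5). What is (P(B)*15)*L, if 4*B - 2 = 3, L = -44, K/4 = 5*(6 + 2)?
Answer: 18810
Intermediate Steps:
K = 160 (K = 4*(5*(6 + 2)) = 4*(5*8) = 4*40 = 160)
X(V) = -57/2 (X(V) = 3/2 + ((4*3)*(-5))/2 = 3/2 + (12*(-5))/2 = 3/2 + (½)*(-60) = 3/2 - 30 = -57/2)
B = 5/4 (B = ½ + (¼)*3 = ½ + ¾ = 5/4 ≈ 1.2500)
P(x) = -57/2
(P(B)*15)*L = -57/2*15*(-44) = -855/2*(-44) = 18810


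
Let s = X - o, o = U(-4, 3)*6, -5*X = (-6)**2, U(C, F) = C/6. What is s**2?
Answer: 256/25 ≈ 10.240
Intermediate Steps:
U(C, F) = C/6 (U(C, F) = C*(1/6) = C/6)
X = -36/5 (X = -1/5*(-6)**2 = -1/5*36 = -36/5 ≈ -7.2000)
o = -4 (o = ((1/6)*(-4))*6 = -2/3*6 = -4)
s = -16/5 (s = -36/5 - 1*(-4) = -36/5 + 4 = -16/5 ≈ -3.2000)
s**2 = (-16/5)**2 = 256/25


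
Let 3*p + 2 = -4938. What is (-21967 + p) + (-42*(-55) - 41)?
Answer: -64034/3 ≈ -21345.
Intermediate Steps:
p = -4940/3 (p = -⅔ + (⅓)*(-4938) = -⅔ - 1646 = -4940/3 ≈ -1646.7)
(-21967 + p) + (-42*(-55) - 41) = (-21967 - 4940/3) + (-42*(-55) - 41) = -70841/3 + (2310 - 41) = -70841/3 + 2269 = -64034/3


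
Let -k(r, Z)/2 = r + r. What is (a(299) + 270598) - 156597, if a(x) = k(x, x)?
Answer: 112805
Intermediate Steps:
k(r, Z) = -4*r (k(r, Z) = -2*(r + r) = -4*r)
a(x) = -4*x
(a(299) + 270598) - 156597 = (-4*299 + 270598) - 156597 = (-1196 + 270598) - 156597 = 269402 - 156597 = 112805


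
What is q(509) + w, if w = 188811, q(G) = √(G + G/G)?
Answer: 188811 + √510 ≈ 1.8883e+5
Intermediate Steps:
q(G) = √(1 + G) (q(G) = √(G + 1) = √(1 + G))
q(509) + w = √(1 + 509) + 188811 = √510 + 188811 = 188811 + √510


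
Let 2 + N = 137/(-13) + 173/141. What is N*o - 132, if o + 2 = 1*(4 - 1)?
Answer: -262690/1833 ≈ -143.31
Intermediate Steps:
N = -20734/1833 (N = -2 + (137/(-13) + 173/141) = -2 + (137*(-1/13) + 173*(1/141)) = -2 + (-137/13 + 173/141) = -2 - 17068/1833 = -20734/1833 ≈ -11.312)
o = 1 (o = -2 + 1*(4 - 1) = -2 + 1*3 = -2 + 3 = 1)
N*o - 132 = -20734/1833*1 - 132 = -20734/1833 - 132 = -262690/1833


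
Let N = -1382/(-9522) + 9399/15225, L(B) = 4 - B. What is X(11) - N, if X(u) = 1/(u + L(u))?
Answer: -49530077/96648300 ≈ -0.51248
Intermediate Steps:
X(u) = ¼ (X(u) = 1/(u + (4 - u)) = 1/4 = ¼)
N = 18423038/24162075 (N = -1382*(-1/9522) + 9399*(1/15225) = 691/4761 + 3133/5075 = 18423038/24162075 ≈ 0.76248)
X(11) - N = ¼ - 1*18423038/24162075 = ¼ - 18423038/24162075 = -49530077/96648300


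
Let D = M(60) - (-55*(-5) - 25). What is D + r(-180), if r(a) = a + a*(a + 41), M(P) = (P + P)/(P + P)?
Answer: 24591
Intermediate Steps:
M(P) = 1 (M(P) = (2*P)/((2*P)) = (2*P)*(1/(2*P)) = 1)
r(a) = a + a*(41 + a)
D = -249 (D = 1 - (-55*(-5) - 25) = 1 - (275 - 25) = 1 - 1*250 = 1 - 250 = -249)
D + r(-180) = -249 - 180*(42 - 180) = -249 - 180*(-138) = -249 + 24840 = 24591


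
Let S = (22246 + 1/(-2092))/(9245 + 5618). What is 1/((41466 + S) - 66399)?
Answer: -31093396/775205103837 ≈ -4.0110e-5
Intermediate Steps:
S = 46538631/31093396 (S = (22246 - 1/2092)/14863 = (46538631/2092)*(1/14863) = 46538631/31093396 ≈ 1.4967)
1/((41466 + S) - 66399) = 1/((41466 + 46538631/31093396) - 66399) = 1/(1289365297167/31093396 - 66399) = 1/(-775205103837/31093396) = -31093396/775205103837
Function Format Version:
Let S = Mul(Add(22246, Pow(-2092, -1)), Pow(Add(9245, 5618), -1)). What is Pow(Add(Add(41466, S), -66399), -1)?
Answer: Rational(-31093396, 775205103837) ≈ -4.0110e-5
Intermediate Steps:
S = Rational(46538631, 31093396) (S = Mul(Add(22246, Rational(-1, 2092)), Pow(14863, -1)) = Mul(Rational(46538631, 2092), Rational(1, 14863)) = Rational(46538631, 31093396) ≈ 1.4967)
Pow(Add(Add(41466, S), -66399), -1) = Pow(Add(Add(41466, Rational(46538631, 31093396)), -66399), -1) = Pow(Add(Rational(1289365297167, 31093396), -66399), -1) = Pow(Rational(-775205103837, 31093396), -1) = Rational(-31093396, 775205103837)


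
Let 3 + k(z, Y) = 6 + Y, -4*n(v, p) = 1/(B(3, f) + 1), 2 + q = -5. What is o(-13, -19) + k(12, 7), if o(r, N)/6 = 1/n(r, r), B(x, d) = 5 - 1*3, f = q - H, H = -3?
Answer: -62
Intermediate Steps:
q = -7 (q = -2 - 5 = -7)
f = -4 (f = -7 - 1*(-3) = -7 + 3 = -4)
B(x, d) = 2 (B(x, d) = 5 - 3 = 2)
n(v, p) = -1/12 (n(v, p) = -1/(4*(2 + 1)) = -¼/3 = -¼*⅓ = -1/12)
o(r, N) = -72 (o(r, N) = 6/(-1/12) = 6*(-12) = -72)
k(z, Y) = 3 + Y (k(z, Y) = -3 + (6 + Y) = 3 + Y)
o(-13, -19) + k(12, 7) = -72 + (3 + 7) = -72 + 10 = -62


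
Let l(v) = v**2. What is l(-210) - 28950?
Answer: 15150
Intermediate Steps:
l(-210) - 28950 = (-210)**2 - 28950 = 44100 - 28950 = 15150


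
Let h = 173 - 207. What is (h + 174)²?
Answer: 19600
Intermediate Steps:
h = -34
(h + 174)² = (-34 + 174)² = 140² = 19600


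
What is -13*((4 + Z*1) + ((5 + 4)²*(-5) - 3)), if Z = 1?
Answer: 5239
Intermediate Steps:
-13*((4 + Z*1) + ((5 + 4)²*(-5) - 3)) = -13*((4 + 1*1) + ((5 + 4)²*(-5) - 3)) = -13*((4 + 1) + (9²*(-5) - 3)) = -13*(5 + (81*(-5) - 3)) = -13*(5 + (-405 - 3)) = -13*(5 - 408) = -13*(-403) = 5239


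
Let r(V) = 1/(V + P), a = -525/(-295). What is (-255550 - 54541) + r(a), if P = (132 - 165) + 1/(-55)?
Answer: -31433617824/101369 ≈ -3.1009e+5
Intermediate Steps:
a = 105/59 (a = -525*(-1/295) = 105/59 ≈ 1.7797)
P = -1816/55 (P = -33 - 1/55 = -1816/55 ≈ -33.018)
r(V) = 1/(-1816/55 + V) (r(V) = 1/(V - 1816/55) = 1/(-1816/55 + V))
(-255550 - 54541) + r(a) = (-255550 - 54541) + 55/(-1816 + 55*(105/59)) = -310091 + 55/(-1816 + 5775/59) = -310091 + 55/(-101369/59) = -310091 + 55*(-59/101369) = -310091 - 3245/101369 = -31433617824/101369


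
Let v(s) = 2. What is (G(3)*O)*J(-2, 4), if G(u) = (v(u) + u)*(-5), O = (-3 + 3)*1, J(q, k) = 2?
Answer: 0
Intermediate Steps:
O = 0 (O = 0*1 = 0)
G(u) = -10 - 5*u (G(u) = (2 + u)*(-5) = -10 - 5*u)
(G(3)*O)*J(-2, 4) = ((-10 - 5*3)*0)*2 = ((-10 - 15)*0)*2 = -25*0*2 = 0*2 = 0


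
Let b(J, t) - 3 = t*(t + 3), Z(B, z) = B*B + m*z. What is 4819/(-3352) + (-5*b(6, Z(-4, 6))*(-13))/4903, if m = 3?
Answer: 251119123/16434856 ≈ 15.280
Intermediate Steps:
Z(B, z) = B² + 3*z (Z(B, z) = B*B + 3*z = B² + 3*z)
b(J, t) = 3 + t*(3 + t) (b(J, t) = 3 + t*(t + 3) = 3 + t*(3 + t))
4819/(-3352) + (-5*b(6, Z(-4, 6))*(-13))/4903 = 4819/(-3352) + (-5*(3 + ((-4)² + 3*6)² + 3*((-4)² + 3*6))*(-13))/4903 = 4819*(-1/3352) + (-5*(3 + (16 + 18)² + 3*(16 + 18))*(-13))*(1/4903) = -4819/3352 + (-5*(3 + 34² + 3*34)*(-13))*(1/4903) = -4819/3352 + (-5*(3 + 1156 + 102)*(-13))*(1/4903) = -4819/3352 + (-5*1261*(-13))*(1/4903) = -4819/3352 - 6305*(-13)*(1/4903) = -4819/3352 + 81965*(1/4903) = -4819/3352 + 81965/4903 = 251119123/16434856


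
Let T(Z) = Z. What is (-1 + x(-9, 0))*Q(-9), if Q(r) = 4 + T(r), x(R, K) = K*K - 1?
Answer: 10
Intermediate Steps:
x(R, K) = -1 + K**2 (x(R, K) = K**2 - 1 = -1 + K**2)
Q(r) = 4 + r
(-1 + x(-9, 0))*Q(-9) = (-1 + (-1 + 0**2))*(4 - 9) = (-1 + (-1 + 0))*(-5) = (-1 - 1)*(-5) = -2*(-5) = 10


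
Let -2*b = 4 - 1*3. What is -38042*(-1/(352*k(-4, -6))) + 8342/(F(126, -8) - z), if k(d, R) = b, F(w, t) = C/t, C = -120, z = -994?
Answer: -18458093/88792 ≈ -207.88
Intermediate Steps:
F(w, t) = -120/t
b = -½ (b = -(4 - 1*3)/2 = -(4 - 3)/2 = -½*1 = -½ ≈ -0.50000)
k(d, R) = -½
-38042*(-1/(352*k(-4, -6))) + 8342/(F(126, -8) - z) = -38042/(-½*16*(-22)) + 8342/(-120/(-8) - 1*(-994)) = -38042/((-8*(-22))) + 8342/(-120*(-⅛) + 994) = -38042/176 + 8342/(15 + 994) = -38042*1/176 + 8342/1009 = -19021/88 + 8342*(1/1009) = -19021/88 + 8342/1009 = -18458093/88792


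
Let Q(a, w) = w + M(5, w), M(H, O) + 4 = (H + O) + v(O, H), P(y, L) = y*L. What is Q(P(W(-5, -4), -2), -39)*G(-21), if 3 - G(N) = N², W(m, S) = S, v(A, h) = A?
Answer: 50808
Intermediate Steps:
P(y, L) = L*y
M(H, O) = -4 + H + 2*O (M(H, O) = -4 + ((H + O) + O) = -4 + (H + 2*O) = -4 + H + 2*O)
Q(a, w) = 1 + 3*w (Q(a, w) = w + (-4 + 5 + 2*w) = w + (1 + 2*w) = 1 + 3*w)
G(N) = 3 - N²
Q(P(W(-5, -4), -2), -39)*G(-21) = (1 + 3*(-39))*(3 - 1*(-21)²) = (1 - 117)*(3 - 1*441) = -116*(3 - 441) = -116*(-438) = 50808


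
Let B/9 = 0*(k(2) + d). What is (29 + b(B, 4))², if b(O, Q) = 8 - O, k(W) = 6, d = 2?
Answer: 1369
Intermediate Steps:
B = 0 (B = 9*(0*(6 + 2)) = 9*(0*8) = 9*0 = 0)
(29 + b(B, 4))² = (29 + (8 - 1*0))² = (29 + (8 + 0))² = (29 + 8)² = 37² = 1369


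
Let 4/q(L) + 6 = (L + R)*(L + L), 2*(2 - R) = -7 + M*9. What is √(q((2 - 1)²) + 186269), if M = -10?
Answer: √1752605409/97 ≈ 431.59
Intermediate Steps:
R = 101/2 (R = 2 - (-7 - 10*9)/2 = 2 - (-7 - 90)/2 = 2 - ½*(-97) = 2 + 97/2 = 101/2 ≈ 50.500)
q(L) = 4/(-6 + 2*L*(101/2 + L)) (q(L) = 4/(-6 + (L + 101/2)*(L + L)) = 4/(-6 + (101/2 + L)*(2*L)) = 4/(-6 + 2*L*(101/2 + L)))
√(q((2 - 1)²) + 186269) = √(4/(-6 + 2*((2 - 1)²)² + 101*(2 - 1)²) + 186269) = √(4/(-6 + 2*(1²)² + 101*1²) + 186269) = √(4/(-6 + 2*1² + 101*1) + 186269) = √(4/(-6 + 2*1 + 101) + 186269) = √(4/(-6 + 2 + 101) + 186269) = √(4/97 + 186269) = √(18068097/97) = √1752605409/97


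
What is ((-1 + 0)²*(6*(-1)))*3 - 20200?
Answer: -20218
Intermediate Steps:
((-1 + 0)²*(6*(-1)))*3 - 20200 = ((-1)²*(-6))*3 - 20200 = (1*(-6))*3 - 20200 = -6*3 - 20200 = -18 - 20200 = -20218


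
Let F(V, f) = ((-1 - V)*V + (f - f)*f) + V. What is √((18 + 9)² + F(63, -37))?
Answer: 18*I*√10 ≈ 56.921*I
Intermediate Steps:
F(V, f) = V + V*(-1 - V) (F(V, f) = (V*(-1 - V) + 0*f) + V = (V*(-1 - V) + 0) + V = V*(-1 - V) + V = V + V*(-1 - V))
√((18 + 9)² + F(63, -37)) = √((18 + 9)² - 1*63²) = √(27² - 1*3969) = √(729 - 3969) = √(-3240) = 18*I*√10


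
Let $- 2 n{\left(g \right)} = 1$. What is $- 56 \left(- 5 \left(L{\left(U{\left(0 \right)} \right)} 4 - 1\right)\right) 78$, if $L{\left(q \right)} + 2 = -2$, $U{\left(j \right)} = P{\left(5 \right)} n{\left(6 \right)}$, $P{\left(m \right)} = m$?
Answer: $-371280$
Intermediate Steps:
$n{\left(g \right)} = - \frac{1}{2}$ ($n{\left(g \right)} = \left(- \frac{1}{2}\right) 1 = - \frac{1}{2}$)
$U{\left(j \right)} = - \frac{5}{2}$ ($U{\left(j \right)} = 5 \left(- \frac{1}{2}\right) = - \frac{5}{2}$)
$L{\left(q \right)} = -4$ ($L{\left(q \right)} = -2 - 2 = -4$)
$- 56 \left(- 5 \left(L{\left(U{\left(0 \right)} \right)} 4 - 1\right)\right) 78 = - 56 \left(- 5 \left(\left(-4\right) 4 - 1\right)\right) 78 = - 56 \left(- 5 \left(-16 - 1\right)\right) 78 = - 56 \left(\left(-5\right) \left(-17\right)\right) 78 = \left(-56\right) 85 \cdot 78 = \left(-4760\right) 78 = -371280$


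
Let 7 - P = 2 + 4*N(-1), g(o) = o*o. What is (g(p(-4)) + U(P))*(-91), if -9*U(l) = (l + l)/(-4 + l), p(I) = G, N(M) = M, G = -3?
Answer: -3913/5 ≈ -782.60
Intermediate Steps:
p(I) = -3
g(o) = o²
P = 9 (P = 7 - (2 + 4*(-1)) = 7 - (2 - 4) = 7 - 1*(-2) = 7 + 2 = 9)
U(l) = -2*l/(9*(-4 + l)) (U(l) = -(l + l)/(9*(-4 + l)) = -2*l/(9*(-4 + l)))
(g(p(-4)) + U(P))*(-91) = ((-3)² - 2*9/(-36 + 9*9))*(-91) = (9 - 2*9/(-36 + 81))*(-91) = (9 - 2*9/45)*(-91) = (9 - 2*9*1/45)*(-91) = (9 - ⅖)*(-91) = (43/5)*(-91) = -3913/5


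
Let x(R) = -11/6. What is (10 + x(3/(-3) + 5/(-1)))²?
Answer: 2401/36 ≈ 66.694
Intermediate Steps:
x(R) = -11/6 (x(R) = -11*⅙ = -11/6)
(10 + x(3/(-3) + 5/(-1)))² = (10 - 11/6)² = (49/6)² = 2401/36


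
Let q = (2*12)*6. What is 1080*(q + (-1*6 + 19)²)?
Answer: 338040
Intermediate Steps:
q = 144 (q = 24*6 = 144)
1080*(q + (-1*6 + 19)²) = 1080*(144 + (-1*6 + 19)²) = 1080*(144 + (-6 + 19)²) = 1080*(144 + 13²) = 1080*(144 + 169) = 1080*313 = 338040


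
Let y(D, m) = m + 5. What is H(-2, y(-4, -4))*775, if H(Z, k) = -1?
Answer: -775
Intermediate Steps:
y(D, m) = 5 + m
H(-2, y(-4, -4))*775 = -1*775 = -775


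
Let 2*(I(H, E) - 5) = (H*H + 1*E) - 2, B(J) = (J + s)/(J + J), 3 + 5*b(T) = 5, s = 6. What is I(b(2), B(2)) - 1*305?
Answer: -7498/25 ≈ -299.92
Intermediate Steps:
b(T) = ⅖ (b(T) = -⅗ + (⅕)*5 = -⅗ + 1 = ⅖)
B(J) = (6 + J)/(2*J) (B(J) = (J + 6)/(J + J) = (6 + J)/((2*J)) = (6 + J)*(1/(2*J)) = (6 + J)/(2*J))
I(H, E) = 4 + E/2 + H²/2 (I(H, E) = 5 + ((H*H + 1*E) - 2)/2 = 5 + ((H² + E) - 2)/2 = 5 + ((E + H²) - 2)/2 = 5 + (-2 + E + H²)/2 = 5 + (-1 + E/2 + H²/2) = 4 + E/2 + H²/2)
I(b(2), B(2)) - 1*305 = (4 + ((½)*(6 + 2)/2)/2 + (⅖)²/2) - 1*305 = (4 + ((½)*(½)*8)/2 + (½)*(4/25)) - 305 = (4 + (½)*2 + 2/25) - 305 = (4 + 1 + 2/25) - 305 = 127/25 - 305 = -7498/25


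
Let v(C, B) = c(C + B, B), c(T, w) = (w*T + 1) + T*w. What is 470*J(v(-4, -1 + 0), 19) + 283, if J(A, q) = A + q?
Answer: 14383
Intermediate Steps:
c(T, w) = 1 + 2*T*w (c(T, w) = (T*w + 1) + T*w = (1 + T*w) + T*w = 1 + 2*T*w)
v(C, B) = 1 + 2*B*(B + C) (v(C, B) = 1 + 2*(C + B)*B = 1 + 2*(B + C)*B = 1 + 2*B*(B + C))
470*J(v(-4, -1 + 0), 19) + 283 = 470*((1 + 2*(-1 + 0)*((-1 + 0) - 4)) + 19) + 283 = 470*((1 + 2*(-1)*(-1 - 4)) + 19) + 283 = 470*((1 + 2*(-1)*(-5)) + 19) + 283 = 470*((1 + 10) + 19) + 283 = 470*(11 + 19) + 283 = 470*30 + 283 = 14100 + 283 = 14383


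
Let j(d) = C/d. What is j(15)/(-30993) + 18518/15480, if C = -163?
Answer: 6378851/5330796 ≈ 1.1966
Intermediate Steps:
j(d) = -163/d
j(15)/(-30993) + 18518/15480 = -163/15/(-30993) + 18518/15480 = -163*1/15*(-1/30993) + 18518*(1/15480) = -163/15*(-1/30993) + 9259/7740 = 163/464895 + 9259/7740 = 6378851/5330796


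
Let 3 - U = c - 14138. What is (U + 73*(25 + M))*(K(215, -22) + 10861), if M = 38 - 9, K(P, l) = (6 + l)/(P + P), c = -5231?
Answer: 54440684598/215 ≈ 2.5321e+8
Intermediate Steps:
K(P, l) = (6 + l)/(2*P) (K(P, l) = (6 + l)/((2*P)) = (6 + l)*(1/(2*P)) = (6 + l)/(2*P))
M = 29
U = 19372 (U = 3 - (-5231 - 14138) = 3 - 1*(-19369) = 3 + 19369 = 19372)
(U + 73*(25 + M))*(K(215, -22) + 10861) = (19372 + 73*(25 + 29))*((½)*(6 - 22)/215 + 10861) = (19372 + 73*54)*((½)*(1/215)*(-16) + 10861) = (19372 + 3942)*(-8/215 + 10861) = 23314*(2335107/215) = 54440684598/215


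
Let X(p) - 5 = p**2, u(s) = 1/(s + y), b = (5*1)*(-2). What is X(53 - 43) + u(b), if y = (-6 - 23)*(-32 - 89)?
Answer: 367396/3499 ≈ 105.00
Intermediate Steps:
b = -10 (b = 5*(-2) = -10)
y = 3509 (y = -29*(-121) = 3509)
u(s) = 1/(3509 + s) (u(s) = 1/(s + 3509) = 1/(3509 + s))
X(p) = 5 + p**2
X(53 - 43) + u(b) = (5 + (53 - 43)**2) + 1/(3509 - 10) = (5 + 10**2) + 1/3499 = (5 + 100) + 1/3499 = 105 + 1/3499 = 367396/3499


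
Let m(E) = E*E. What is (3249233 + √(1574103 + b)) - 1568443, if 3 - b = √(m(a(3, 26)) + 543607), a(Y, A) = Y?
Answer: 1680790 + √(1574106 - 8*√8494) ≈ 1.6820e+6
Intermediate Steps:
m(E) = E²
b = 3 - 8*√8494 (b = 3 - √(3² + 543607) = 3 - √(9 + 543607) = 3 - √543616 = 3 - 8*√8494 ≈ -734.30)
(3249233 + √(1574103 + b)) - 1568443 = (3249233 + √(1574103 + (3 - 8*√8494))) - 1568443 = (3249233 + √(1574106 - 8*√8494)) - 1568443 = 1680790 + √(1574106 - 8*√8494)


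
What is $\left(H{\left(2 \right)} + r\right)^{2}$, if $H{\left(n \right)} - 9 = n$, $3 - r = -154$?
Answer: $28224$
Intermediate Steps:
$r = 157$ ($r = 3 - -154 = 3 + 154 = 157$)
$H{\left(n \right)} = 9 + n$
$\left(H{\left(2 \right)} + r\right)^{2} = \left(\left(9 + 2\right) + 157\right)^{2} = \left(11 + 157\right)^{2} = 168^{2} = 28224$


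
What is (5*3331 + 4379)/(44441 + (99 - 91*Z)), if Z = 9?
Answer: 21034/43721 ≈ 0.48110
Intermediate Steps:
(5*3331 + 4379)/(44441 + (99 - 91*Z)) = (5*3331 + 4379)/(44441 + (99 - 91*9)) = (16655 + 4379)/(44441 + (99 - 819)) = 21034/(44441 - 720) = 21034/43721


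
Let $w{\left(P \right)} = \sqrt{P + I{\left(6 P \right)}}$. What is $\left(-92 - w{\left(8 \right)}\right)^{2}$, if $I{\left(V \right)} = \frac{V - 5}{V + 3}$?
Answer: $\frac{\left(4692 + \sqrt{23001}\right)^{2}}{2601} \approx 9020.0$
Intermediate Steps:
$I{\left(V \right)} = \frac{-5 + V}{3 + V}$
$w{\left(P \right)} = \sqrt{P + \frac{-5 + 6 P}{3 + 6 P}}$
$\left(-92 - w{\left(8 \right)}\right)^{2} = \left(-92 - \sqrt{8 + \frac{-5 + 6 \cdot 8}{3 + 6 \cdot 8}}\right)^{2} = \left(-92 - \sqrt{8 + \frac{-5 + 48}{3 + 48}}\right)^{2} = \left(-92 - \sqrt{8 + \frac{1}{51} \cdot 43}\right)^{2} = \left(-92 - \sqrt{8 + \frac{43}{51}}\right)^{2} = \left(-92 - \sqrt{\frac{451}{51}}\right)^{2} = \left(-92 - \frac{\sqrt{23001}}{51}\right)^{2}$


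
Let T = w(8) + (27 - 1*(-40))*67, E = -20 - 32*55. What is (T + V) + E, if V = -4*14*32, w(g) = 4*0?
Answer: 917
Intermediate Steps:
E = -1780 (E = -20 - 1760 = -1780)
w(g) = 0
V = -1792 (V = -56*32 = -1792)
T = 4489 (T = 0 + (27 - 1*(-40))*67 = 0 + (27 + 40)*67 = 0 + 67*67 = 0 + 4489 = 4489)
(T + V) + E = (4489 - 1792) - 1780 = 2697 - 1780 = 917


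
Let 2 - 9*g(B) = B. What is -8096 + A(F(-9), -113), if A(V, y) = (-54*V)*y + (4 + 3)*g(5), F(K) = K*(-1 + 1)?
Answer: -24295/3 ≈ -8098.3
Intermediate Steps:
g(B) = 2/9 - B/9
F(K) = 0 (F(K) = K*0 = 0)
A(V, y) = -7/3 - 54*V*y (A(V, y) = (-54*V)*y + (4 + 3)*(2/9 - ⅑*5) = -54*V*y + 7*(2/9 - 5/9) = -54*V*y + 7*(-⅓) = -54*V*y - 7/3 = -7/3 - 54*V*y)
-8096 + A(F(-9), -113) = -8096 + (-7/3 - 54*0*(-113)) = -8096 + (-7/3 + 0) = -8096 - 7/3 = -24295/3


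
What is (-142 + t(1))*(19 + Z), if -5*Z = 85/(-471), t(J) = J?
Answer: -421402/157 ≈ -2684.1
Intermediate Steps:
Z = 17/471 (Z = -17/(-471) = -17*(-1)/471 = -⅕*(-85/471) = 17/471 ≈ 0.036093)
(-142 + t(1))*(19 + Z) = (-142 + 1)*(19 + 17/471) = -141*8966/471 = -421402/157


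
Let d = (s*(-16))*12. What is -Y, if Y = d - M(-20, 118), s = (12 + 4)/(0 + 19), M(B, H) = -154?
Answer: 146/19 ≈ 7.6842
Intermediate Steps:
s = 16/19 ≈ 0.84210
d = -3072/19 (d = ((16/19)*(-16))*12 = -256/19*12 = -3072/19 ≈ -161.68)
Y = -146/19 (Y = -3072/19 - 1*(-154) = -3072/19 + 154 = -146/19 ≈ -7.6842)
-Y = -1*(-146/19) = 146/19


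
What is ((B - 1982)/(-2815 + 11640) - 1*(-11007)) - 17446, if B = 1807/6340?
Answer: -360277833573/55950500 ≈ -6439.2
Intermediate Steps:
B = 1807/6340 (B = 1807*(1/6340) = 1807/6340 ≈ 0.28502)
((B - 1982)/(-2815 + 11640) - 1*(-11007)) - 17446 = ((1807/6340 - 1982)/(-2815 + 11640) - 1*(-11007)) - 17446 = (-12564073/6340/8825 + 11007) - 17446 = (-12564073/6340*1/8825 + 11007) - 17446 = (-12564073/55950500 + 11007) - 17446 = 615834589427/55950500 - 17446 = -360277833573/55950500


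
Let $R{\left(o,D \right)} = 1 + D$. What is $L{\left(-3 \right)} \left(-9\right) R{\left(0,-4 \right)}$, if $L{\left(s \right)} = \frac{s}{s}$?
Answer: $27$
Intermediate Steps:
$L{\left(s \right)} = 1$
$L{\left(-3 \right)} \left(-9\right) R{\left(0,-4 \right)} = 1 \left(-9\right) \left(1 - 4\right) = \left(-9\right) \left(-3\right) = 27$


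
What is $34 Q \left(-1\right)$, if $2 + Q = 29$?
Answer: $-918$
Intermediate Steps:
$Q = 27$ ($Q = -2 + 29 = 27$)
$34 Q \left(-1\right) = 34 \cdot 27 \left(-1\right) = 918 \left(-1\right) = -918$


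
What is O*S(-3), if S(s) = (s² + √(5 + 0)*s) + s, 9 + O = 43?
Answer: 204 - 102*√5 ≈ -24.079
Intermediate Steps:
O = 34 (O = -9 + 43 = 34)
S(s) = s + s² + s*√5 (S(s) = (s² + √5*s) + s = (s² + s*√5) + s = s + s² + s*√5)
O*S(-3) = 34*(-3*(1 - 3 + √5)) = 34*(-3*(-2 + √5)) = 34*(6 - 3*√5) = 204 - 102*√5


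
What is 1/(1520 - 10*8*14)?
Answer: 1/400 ≈ 0.0025000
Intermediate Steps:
1/(1520 - 10*8*14) = 1/(1520 - 80*14) = 1/(1520 - 1120) = 1/400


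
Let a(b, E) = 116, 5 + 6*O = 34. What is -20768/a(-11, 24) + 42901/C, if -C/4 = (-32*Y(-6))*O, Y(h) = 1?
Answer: -203585/1856 ≈ -109.69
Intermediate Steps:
O = 29/6 (O = -⅚ + (⅙)*34 = -⅚ + 17/3 = 29/6 ≈ 4.8333)
C = 1856/3 (C = -4*(-32*1)*29/6 = -(-128)*29/6 = -4*(-464/3) = 1856/3 ≈ 618.67)
-20768/a(-11, 24) + 42901/C = -20768/116 + 42901/(1856/3) = -20768*1/116 + 42901*(3/1856) = -5192/29 + 128703/1856 = -203585/1856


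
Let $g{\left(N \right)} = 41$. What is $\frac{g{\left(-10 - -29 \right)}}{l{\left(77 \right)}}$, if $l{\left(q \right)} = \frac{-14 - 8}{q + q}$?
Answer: $-287$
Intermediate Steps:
$l{\left(q \right)} = - \frac{11}{q}$ ($l{\left(q \right)} = - \frac{22}{2 q} = - 22 \frac{1}{2 q} = - \frac{11}{q}$)
$\frac{g{\left(-10 - -29 \right)}}{l{\left(77 \right)}} = \frac{41}{\left(-11\right) \frac{1}{77}} = \frac{41}{- \frac{1}{7}} = 41 \left(-7\right) = -287$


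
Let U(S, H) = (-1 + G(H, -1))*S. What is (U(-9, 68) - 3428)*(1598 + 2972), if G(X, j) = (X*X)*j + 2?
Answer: 174478030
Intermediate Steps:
G(X, j) = 2 + j*X² (G(X, j) = X²*j + 2 = j*X² + 2 = 2 + j*X²)
U(S, H) = S*(1 - H²) (U(S, H) = (-1 + (2 - H²))*S = (1 - H²)*S = S*(1 - H²))
(U(-9, 68) - 3428)*(1598 + 2972) = (-9*(1 - 1*68²) - 3428)*(1598 + 2972) = (-9*(1 - 1*4624) - 3428)*4570 = (-9*(1 - 4624) - 3428)*4570 = (-9*(-4623) - 3428)*4570 = (41607 - 3428)*4570 = 38179*4570 = 174478030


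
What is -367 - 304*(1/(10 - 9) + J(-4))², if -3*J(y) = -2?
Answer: -10903/9 ≈ -1211.4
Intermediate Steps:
J(y) = ⅔ (J(y) = -⅓*(-2) = ⅔)
-367 - 304*(1/(10 - 9) + J(-4))² = -367 - 304*(1/(10 - 9) + ⅔)² = -367 - 304*(1/1 + ⅔)² = -367 - 304*(1 + ⅔)² = -367 - 304*(5/3)² = -367 - 304*25/9 = -367 - 7600/9 = -10903/9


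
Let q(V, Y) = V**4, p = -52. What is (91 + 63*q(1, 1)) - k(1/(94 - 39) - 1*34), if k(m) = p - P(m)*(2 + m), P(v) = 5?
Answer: 507/11 ≈ 46.091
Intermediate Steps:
k(m) = -62 - 5*m (k(m) = -52 - 5*(2 + m) = -52 - (10 + 5*m) = -52 + (-10 - 5*m) = -62 - 5*m)
(91 + 63*q(1, 1)) - k(1/(94 - 39) - 1*34) = (91 + 63*1**4) - (-62 - 5*(1/(94 - 39) - 1*34)) = (91 + 63*1) - (-62 - 5*(1/55 - 34)) = (91 + 63) - (-62 - 5*(1/55 - 34)) = 154 - (-62 - 5*(-1869/55)) = 154 - (-62 + 1869/11) = 154 - 1*1187/11 = 154 - 1187/11 = 507/11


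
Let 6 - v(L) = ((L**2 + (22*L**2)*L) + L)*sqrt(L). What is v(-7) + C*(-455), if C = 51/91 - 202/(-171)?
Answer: -134489/171 + 7504*I*sqrt(7) ≈ -786.49 + 19854.0*I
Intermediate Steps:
C = 27103/15561 (C = 51*(1/91) - 202*(-1/171) = 51/91 + 202/171 = 27103/15561 ≈ 1.7417)
v(L) = 6 - sqrt(L)*(L + L**2 + 22*L**3) (v(L) = 6 - ((L**2 + (22*L**2)*L) + L)*sqrt(L) = 6 - ((L**2 + 22*L**3) + L)*sqrt(L) = 6 - (L + L**2 + 22*L**3)*sqrt(L) = 6 - sqrt(L)*(L + L**2 + 22*L**3))
v(-7) + C*(-455) = (6 - (-7)**(3/2) - (-7)**(5/2) - (-7546)*I*sqrt(7)) + (27103/15561)*(-455) = (6 - (-7)*I*sqrt(7) - 49*I*sqrt(7) - (-7546)*I*sqrt(7)) - 135515/171 = (6 + 7*I*sqrt(7) - 49*I*sqrt(7) + 7546*I*sqrt(7)) - 135515/171 = (6 + 7504*I*sqrt(7)) - 135515/171 = -134489/171 + 7504*I*sqrt(7)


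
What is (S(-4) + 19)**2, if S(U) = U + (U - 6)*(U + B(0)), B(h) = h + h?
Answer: 3025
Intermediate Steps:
B(h) = 2*h
S(U) = U + U*(-6 + U) (S(U) = U + (U - 6)*(U + 2*0) = U + (-6 + U)*(U + 0) = U + (-6 + U)*U = U + U*(-6 + U))
(S(-4) + 19)**2 = (-4*(-5 - 4) + 19)**2 = (-4*(-9) + 19)**2 = (36 + 19)**2 = 55**2 = 3025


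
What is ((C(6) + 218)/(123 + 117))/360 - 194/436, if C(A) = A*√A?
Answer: -2083319/4708800 + √6/14400 ≈ -0.44226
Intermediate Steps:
C(A) = A^(3/2)
((C(6) + 218)/(123 + 117))/360 - 194/436 = ((6^(3/2) + 218)/(123 + 117))/360 - 194/436 = ((6*√6 + 218)/240)*(1/360) - 194*1/436 = ((218 + 6*√6)*(1/240))*(1/360) - 97/218 = (109/120 + √6/40)*(1/360) - 97/218 = (109/43200 + √6/14400) - 97/218 = -2083319/4708800 + √6/14400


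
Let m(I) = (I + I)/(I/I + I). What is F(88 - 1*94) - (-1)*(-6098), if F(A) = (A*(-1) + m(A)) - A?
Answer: -30418/5 ≈ -6083.6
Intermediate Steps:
m(I) = 2*I/(1 + I) (m(I) = (2*I)/(1 + I) = 2*I/(1 + I))
F(A) = -2*A + 2*A/(1 + A) (F(A) = (A*(-1) + 2*A/(1 + A)) - A = (-A + 2*A/(1 + A)) - A = -2*A + 2*A/(1 + A))
F(88 - 1*94) - (-1)*(-6098) = -2*(88 - 1*94)²/(1 + (88 - 1*94)) - (-1)*(-6098) = -2*(88 - 94)²/(1 + (88 - 94)) - 1*6098 = -2*(-6)²/(1 - 6) - 6098 = -2*36/(-5) - 6098 = -2*36*(-⅕) - 6098 = 72/5 - 6098 = -30418/5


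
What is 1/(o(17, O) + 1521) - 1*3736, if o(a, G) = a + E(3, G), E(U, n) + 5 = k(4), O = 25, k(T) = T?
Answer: -5742231/1537 ≈ -3736.0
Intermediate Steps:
E(U, n) = -1 (E(U, n) = -5 + 4 = -1)
o(a, G) = -1 + a (o(a, G) = a - 1 = -1 + a)
1/(o(17, O) + 1521) - 1*3736 = 1/((-1 + 17) + 1521) - 1*3736 = 1/(16 + 1521) - 3736 = 1/1537 - 3736 = -5742231/1537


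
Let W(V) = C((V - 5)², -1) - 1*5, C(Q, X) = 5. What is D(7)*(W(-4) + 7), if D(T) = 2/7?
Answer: 2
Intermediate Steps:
D(T) = 2/7 (D(T) = 2*(⅐) = 2/7)
W(V) = 0 (W(V) = 5 - 1*5 = 5 - 5 = 0)
D(7)*(W(-4) + 7) = 2*(0 + 7)/7 = (2/7)*7 = 2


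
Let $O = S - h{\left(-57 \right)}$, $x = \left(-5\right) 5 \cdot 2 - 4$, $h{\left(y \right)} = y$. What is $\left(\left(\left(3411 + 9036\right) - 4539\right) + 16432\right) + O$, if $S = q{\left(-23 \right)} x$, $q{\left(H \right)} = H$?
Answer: $25639$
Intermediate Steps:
$x = -54$ ($x = \left(-25\right) 2 - 4 = -50 - 4 = -54$)
$S = 1242$ ($S = \left(-23\right) \left(-54\right) = 1242$)
$O = 1299$ ($O = 1242 - -57 = 1242 + 57 = 1299$)
$\left(\left(\left(3411 + 9036\right) - 4539\right) + 16432\right) + O = \left(\left(\left(3411 + 9036\right) - 4539\right) + 16432\right) + 1299 = \left(\left(12447 - 4539\right) + 16432\right) + 1299 = \left(7908 + 16432\right) + 1299 = 24340 + 1299 = 25639$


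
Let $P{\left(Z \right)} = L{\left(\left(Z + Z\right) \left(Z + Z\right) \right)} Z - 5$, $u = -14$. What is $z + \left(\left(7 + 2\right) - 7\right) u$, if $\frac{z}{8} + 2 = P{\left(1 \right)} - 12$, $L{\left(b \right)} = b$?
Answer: $-148$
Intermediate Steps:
$P{\left(Z \right)} = -5 + 4 Z^{3}$ ($P{\left(Z \right)} = \left(Z + Z\right) \left(Z + Z\right) Z - 5 = 2 Z 2 Z Z - 5 = 4 Z^{2} Z - 5 = 4 Z^{3} - 5 = -5 + 4 Z^{3}$)
$z = -120$ ($z = -16 + 8 \left(\left(-5 + 4 \cdot 1^{3}\right) - 12\right) = -16 + 8 \left(\left(-5 + 4 \cdot 1\right) - 12\right) = -16 + 8 \left(\left(-5 + 4\right) - 12\right) = -16 + 8 \left(-1 - 12\right) = -16 + 8 \left(-13\right) = -16 - 104 = -120$)
$z + \left(\left(7 + 2\right) - 7\right) u = -120 + \left(\left(7 + 2\right) - 7\right) \left(-14\right) = -120 + \left(9 - 7\right) \left(-14\right) = -120 + 2 \left(-14\right) = -120 - 28 = -148$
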